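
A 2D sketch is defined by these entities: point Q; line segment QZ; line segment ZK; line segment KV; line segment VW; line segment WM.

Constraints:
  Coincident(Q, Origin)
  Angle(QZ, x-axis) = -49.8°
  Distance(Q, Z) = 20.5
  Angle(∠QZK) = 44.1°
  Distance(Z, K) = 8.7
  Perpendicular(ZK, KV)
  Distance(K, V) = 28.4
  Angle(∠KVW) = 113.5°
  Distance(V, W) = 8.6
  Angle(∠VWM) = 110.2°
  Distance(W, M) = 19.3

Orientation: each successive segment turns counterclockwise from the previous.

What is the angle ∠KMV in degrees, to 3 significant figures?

66.5°

Q is at the origin; QZ runs at -49.8° with length 20.5, so Z = (13.2, -15.7). ∠QZK = 44.1° gives ZK at 86.1° from the x-axis; with |ZK| = 8.7, K = (13.8, -6.98). ZK is perpendicular to KV, so KV runs at 176°; with |KV| = 28.4, V = (-14.5, -5.05). ∠KVW = 113.5° gives VW at -117° from the x-axis; with |VW| = 8.6, W = (-18.5, -12.7). ∠VWM = 110.2° gives WM at -47.6° from the x-axis; with |WM| = 19.3, M = (-5.45, -26.9). Then cos ∠KMV = MK·MV / (|MK||MV|), giving 66.5°.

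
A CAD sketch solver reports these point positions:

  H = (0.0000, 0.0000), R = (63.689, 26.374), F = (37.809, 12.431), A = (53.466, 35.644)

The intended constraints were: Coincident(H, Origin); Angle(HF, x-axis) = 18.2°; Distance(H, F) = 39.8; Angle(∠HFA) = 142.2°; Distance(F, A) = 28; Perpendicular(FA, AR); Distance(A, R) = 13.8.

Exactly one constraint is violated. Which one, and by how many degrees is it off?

Perpendicular(FA, AR) — off by 8.20°.

H = (0.00, 0.00) ✓; HF at 18.20° ✓; |HF| = 39.80 ✓; ∠HFA = 142.2° ✓; |FA| = 28.00 ✓; ∠(FA, AR) = 98.20° ✗; |AR| = 13.80 ✓.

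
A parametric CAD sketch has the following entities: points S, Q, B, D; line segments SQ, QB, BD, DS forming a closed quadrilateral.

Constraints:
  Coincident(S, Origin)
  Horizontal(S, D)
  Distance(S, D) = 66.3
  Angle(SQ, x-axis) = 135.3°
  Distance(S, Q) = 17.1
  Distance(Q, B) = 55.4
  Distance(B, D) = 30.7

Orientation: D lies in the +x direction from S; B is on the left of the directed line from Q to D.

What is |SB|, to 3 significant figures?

47.0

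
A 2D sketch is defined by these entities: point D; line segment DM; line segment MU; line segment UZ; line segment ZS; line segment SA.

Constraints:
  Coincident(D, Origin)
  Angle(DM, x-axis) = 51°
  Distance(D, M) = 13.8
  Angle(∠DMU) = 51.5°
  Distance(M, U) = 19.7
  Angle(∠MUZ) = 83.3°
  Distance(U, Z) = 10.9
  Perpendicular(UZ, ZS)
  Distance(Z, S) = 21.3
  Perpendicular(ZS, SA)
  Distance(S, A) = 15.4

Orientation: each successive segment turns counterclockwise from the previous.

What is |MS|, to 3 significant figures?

8.77

∠MUZ = 83.3° gives UZ at -83.8° from the x-axis; with |UZ| = 10.9, Z = (-9.84, 0.0603). UZ ⟂ ZS, so ZS runs at 6.20°; with |ZS| = 21.3, S = (11.3, 2.36). Then |MS| = |S − M| = 8.77.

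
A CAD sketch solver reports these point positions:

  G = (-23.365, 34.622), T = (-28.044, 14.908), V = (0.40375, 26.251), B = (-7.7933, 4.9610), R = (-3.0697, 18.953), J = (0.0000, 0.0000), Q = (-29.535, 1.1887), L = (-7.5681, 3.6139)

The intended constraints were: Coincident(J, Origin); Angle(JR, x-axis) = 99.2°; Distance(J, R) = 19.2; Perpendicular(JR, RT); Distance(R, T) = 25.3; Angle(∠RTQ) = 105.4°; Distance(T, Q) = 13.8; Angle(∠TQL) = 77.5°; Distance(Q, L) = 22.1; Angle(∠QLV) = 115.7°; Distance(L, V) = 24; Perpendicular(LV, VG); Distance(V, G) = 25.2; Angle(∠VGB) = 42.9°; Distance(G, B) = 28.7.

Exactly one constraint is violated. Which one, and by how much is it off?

Distance(G, B) = 28.7 — off by 4.80.

J = (0.00, 0.00) ✓; JR at 99.20° ✓; |JR| = 19.20 ✓; ∠(JR, RT) = 90.00° ✓; |RT| = 25.30 ✓; ∠RTQ = 105.4° ✓; |TQ| = 13.80 ✓; ∠TQL = 77.50° ✓; |QL| = 22.10 ✓; ∠QLV = 115.7° ✓; |LV| = 24.00 ✓; ∠(LV, VG) = 90.00° ✓; |VG| = 25.20 ✓; ∠VGB = 42.90° ✓; |GB| = 33.50 ✗.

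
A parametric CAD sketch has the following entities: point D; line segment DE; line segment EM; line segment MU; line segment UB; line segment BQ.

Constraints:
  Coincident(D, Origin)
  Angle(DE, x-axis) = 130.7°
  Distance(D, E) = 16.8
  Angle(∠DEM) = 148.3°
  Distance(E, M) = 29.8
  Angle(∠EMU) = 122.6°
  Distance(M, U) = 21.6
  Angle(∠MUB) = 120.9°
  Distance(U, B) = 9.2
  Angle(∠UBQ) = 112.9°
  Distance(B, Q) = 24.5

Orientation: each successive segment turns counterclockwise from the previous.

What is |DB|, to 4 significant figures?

54.54

∠EMU = 122.6° gives MU at -140.2° from the x-axis; with |MU| = 21.6, U = (-55.96, 7.921). ∠MUB = 120.9° gives UB at -81.10° from the x-axis; with |UB| = 9.2, B = (-54.53, -1.168). Then |DB| = |B − D| = 54.54.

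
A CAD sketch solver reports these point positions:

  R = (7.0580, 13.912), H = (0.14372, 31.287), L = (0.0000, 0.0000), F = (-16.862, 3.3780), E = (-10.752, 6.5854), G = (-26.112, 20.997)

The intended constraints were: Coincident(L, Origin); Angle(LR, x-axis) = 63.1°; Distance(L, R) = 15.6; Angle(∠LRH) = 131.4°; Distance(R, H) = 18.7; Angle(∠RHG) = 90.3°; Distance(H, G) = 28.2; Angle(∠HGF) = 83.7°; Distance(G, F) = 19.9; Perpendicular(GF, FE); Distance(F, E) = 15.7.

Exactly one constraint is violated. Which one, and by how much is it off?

Distance(F, E) = 15.7 — off by 8.80.

L = (0.00, 0.00) ✓; LR at 63.10° ✓; |LR| = 15.60 ✓; ∠LRH = 131.4° ✓; |RH| = 18.70 ✓; ∠RHG = 90.30° ✓; |HG| = 28.20 ✓; ∠HGF = 83.70° ✓; |GF| = 19.90 ✓; ∠(GF, FE) = 90.00° ✓; |FE| = 6.901 ✗.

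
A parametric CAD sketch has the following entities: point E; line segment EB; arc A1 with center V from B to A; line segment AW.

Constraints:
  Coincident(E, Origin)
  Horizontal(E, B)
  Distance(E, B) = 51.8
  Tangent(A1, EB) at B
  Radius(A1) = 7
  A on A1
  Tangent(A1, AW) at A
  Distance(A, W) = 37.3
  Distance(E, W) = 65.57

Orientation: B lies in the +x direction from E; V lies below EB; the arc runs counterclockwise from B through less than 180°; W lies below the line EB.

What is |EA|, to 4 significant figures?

45.46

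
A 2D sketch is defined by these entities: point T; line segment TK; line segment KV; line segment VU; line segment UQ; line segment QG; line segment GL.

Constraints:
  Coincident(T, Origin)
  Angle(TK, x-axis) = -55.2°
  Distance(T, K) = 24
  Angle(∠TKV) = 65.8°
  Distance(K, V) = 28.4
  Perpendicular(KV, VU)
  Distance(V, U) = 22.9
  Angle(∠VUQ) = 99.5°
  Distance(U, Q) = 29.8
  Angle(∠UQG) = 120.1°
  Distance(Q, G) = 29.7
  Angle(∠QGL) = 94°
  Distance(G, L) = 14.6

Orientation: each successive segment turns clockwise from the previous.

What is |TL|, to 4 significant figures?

33.14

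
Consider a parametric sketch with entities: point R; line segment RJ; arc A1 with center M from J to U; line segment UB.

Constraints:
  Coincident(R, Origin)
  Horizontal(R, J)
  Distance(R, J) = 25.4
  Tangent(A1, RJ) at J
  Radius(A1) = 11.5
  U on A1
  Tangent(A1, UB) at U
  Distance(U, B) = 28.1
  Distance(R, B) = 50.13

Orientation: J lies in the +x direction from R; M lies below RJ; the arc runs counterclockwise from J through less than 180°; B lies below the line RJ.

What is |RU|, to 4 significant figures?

22.49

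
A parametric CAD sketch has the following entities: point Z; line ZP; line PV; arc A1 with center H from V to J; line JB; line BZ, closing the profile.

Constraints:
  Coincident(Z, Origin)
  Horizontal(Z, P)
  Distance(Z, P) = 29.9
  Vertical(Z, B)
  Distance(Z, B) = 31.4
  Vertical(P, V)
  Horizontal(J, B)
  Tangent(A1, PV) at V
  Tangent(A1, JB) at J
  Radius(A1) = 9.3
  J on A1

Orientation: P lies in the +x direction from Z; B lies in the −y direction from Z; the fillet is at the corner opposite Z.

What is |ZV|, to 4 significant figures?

37.18

The virtual corner opposite Z is at (29.90, -31.40). Tangency of A1 to PV means the radius HV is perpendicular to PV and the tangent condition forces HJ to be normal to JB, with radius 9.3, so the center H sits 9.3 in from both sides at H = (20.60, -22.10). That places the tangent points at V = (29.90, -22.10) on PV and J = (20.60, -31.40) on JB. Then |ZV| = |V − Z| = 37.18.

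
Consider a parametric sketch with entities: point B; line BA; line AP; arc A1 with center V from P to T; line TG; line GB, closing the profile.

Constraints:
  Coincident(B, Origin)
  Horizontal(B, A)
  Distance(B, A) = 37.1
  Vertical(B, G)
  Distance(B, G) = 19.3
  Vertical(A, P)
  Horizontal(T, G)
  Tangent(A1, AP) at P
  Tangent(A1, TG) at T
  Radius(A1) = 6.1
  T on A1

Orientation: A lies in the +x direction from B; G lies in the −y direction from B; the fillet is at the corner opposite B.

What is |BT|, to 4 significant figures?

36.52

The virtual corner opposite B is at (37.10, -19.30). Since A1 is tangent to AP there, VP ⟂ AP and the tangent condition forces VT to be normal to TG, with radius 6.1, so the center V sits 6.1 in from both sides at V = (31.00, -13.20). That places the tangent points at P = (37.10, -13.20) on AP and T = (31.00, -19.30) on TG. Then |BT| = |T − B| = 36.52.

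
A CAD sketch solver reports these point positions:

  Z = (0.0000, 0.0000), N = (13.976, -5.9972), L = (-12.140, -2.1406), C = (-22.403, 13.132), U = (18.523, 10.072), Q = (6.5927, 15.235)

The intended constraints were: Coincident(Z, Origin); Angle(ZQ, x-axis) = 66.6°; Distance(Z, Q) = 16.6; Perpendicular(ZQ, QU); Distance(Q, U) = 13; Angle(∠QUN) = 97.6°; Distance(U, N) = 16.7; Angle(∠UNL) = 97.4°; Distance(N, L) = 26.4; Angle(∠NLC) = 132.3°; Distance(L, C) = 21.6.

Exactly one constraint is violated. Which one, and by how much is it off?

Distance(L, C) = 21.6 — off by 3.20.

Z = (0.00, 0.00) ✓; ZQ at 66.60° ✓; |ZQ| = 16.60 ✓; ∠(ZQ, QU) = 90.00° ✓; |QU| = 13.00 ✓; ∠QUN = 97.60° ✓; |UN| = 16.70 ✓; ∠UNL = 97.40° ✓; |NL| = 26.40 ✓; ∠NLC = 132.3° ✓; |LC| = 18.40 ✗.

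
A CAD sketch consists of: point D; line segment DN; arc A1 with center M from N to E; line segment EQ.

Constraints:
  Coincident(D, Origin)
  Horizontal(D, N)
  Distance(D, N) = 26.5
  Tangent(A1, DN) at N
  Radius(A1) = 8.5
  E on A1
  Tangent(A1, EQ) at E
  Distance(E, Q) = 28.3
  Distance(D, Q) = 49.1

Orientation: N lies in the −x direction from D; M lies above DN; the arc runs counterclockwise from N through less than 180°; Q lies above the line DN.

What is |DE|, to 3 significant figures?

22.6

D is at the origin; D and N share the same y with |DN| = 26.5 and N on the −x side, so N = (-26.5, 0.00). A1 meets DN tangentially, so MN is at right angles to DN, so M = N + (0, 8.5) = (-26.5, 8.50). Since ME ⟂ EQ (tangency), |MQ| = √(8.5² + 28.3²) = 29.5 regardless of where E sits on A1. So Q lies on both circle(D, 49.1) and circle(M, 29.5); the above-DN intersection is Q = (-31.6, 37.6). E is the foot of the tangent from Q: E = (-18.9, 12.3).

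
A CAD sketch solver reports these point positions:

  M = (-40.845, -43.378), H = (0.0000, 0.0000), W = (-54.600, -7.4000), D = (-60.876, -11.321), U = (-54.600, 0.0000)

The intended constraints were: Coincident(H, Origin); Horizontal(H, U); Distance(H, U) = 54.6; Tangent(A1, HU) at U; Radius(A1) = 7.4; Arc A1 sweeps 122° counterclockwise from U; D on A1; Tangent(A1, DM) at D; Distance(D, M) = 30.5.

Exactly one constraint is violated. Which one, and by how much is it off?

Distance(D, M) = 30.5 — off by 7.30.

H = (0.00, 0.00) ✓; H.y = 0.00, U.y = 0.00 ✓; |HU| = 54.60 ✓; ∠(WU, UH) = 90.00° ✓; |WU| = 7.400 ✓; bearing(W→D) − bearing(W→U) = 122.0° ✓; |WD| = 7.400 ✓; ∠(WD, DM) = 90.00° ✓; |DM| = 37.80 ✗.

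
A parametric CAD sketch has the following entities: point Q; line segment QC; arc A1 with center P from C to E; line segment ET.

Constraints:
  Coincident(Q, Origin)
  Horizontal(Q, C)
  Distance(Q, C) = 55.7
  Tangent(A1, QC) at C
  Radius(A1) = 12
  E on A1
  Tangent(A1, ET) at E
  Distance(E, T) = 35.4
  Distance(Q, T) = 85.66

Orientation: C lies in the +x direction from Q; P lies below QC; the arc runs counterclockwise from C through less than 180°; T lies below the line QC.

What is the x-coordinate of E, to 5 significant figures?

47.334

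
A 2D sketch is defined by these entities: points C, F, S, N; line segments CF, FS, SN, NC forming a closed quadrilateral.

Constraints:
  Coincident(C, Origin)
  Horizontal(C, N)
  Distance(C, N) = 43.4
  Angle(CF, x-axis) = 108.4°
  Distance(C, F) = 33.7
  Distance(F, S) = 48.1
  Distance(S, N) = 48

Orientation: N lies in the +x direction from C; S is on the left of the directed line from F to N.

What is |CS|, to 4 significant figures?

58.79

Checks: |FS| = 48.10 ✓; |SN| = 48.00 ✓.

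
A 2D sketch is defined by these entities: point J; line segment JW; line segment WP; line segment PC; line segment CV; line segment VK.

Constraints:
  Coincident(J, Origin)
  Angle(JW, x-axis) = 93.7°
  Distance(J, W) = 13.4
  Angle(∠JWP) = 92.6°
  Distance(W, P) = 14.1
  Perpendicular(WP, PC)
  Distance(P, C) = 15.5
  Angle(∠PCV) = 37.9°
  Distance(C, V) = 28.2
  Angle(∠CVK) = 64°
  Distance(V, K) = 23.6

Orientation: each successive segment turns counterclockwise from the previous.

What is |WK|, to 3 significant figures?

23.0

∠PCV = 37.9° gives CV at 53.2° from the x-axis; with |CV| = 28.2, V = (2.23, 20.2). ∠CVK = 64.0° gives VK at 169° from the x-axis; with |VK| = 23.6, K = (-21.0, 24.6). Then |WK| = |K − W| = 23.0.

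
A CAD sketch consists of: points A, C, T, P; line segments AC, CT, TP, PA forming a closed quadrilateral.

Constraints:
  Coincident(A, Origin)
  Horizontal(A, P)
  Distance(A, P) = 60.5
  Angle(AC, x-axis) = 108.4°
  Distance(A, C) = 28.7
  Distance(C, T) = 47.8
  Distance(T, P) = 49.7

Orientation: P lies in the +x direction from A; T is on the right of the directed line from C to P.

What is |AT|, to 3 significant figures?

20.0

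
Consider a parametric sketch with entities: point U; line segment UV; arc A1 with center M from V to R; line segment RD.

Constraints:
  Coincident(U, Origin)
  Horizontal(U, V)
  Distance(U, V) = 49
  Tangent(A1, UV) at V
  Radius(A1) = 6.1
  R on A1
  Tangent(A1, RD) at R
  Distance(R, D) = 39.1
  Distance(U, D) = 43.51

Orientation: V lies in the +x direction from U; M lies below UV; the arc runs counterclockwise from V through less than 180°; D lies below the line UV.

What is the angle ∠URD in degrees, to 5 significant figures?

62.950°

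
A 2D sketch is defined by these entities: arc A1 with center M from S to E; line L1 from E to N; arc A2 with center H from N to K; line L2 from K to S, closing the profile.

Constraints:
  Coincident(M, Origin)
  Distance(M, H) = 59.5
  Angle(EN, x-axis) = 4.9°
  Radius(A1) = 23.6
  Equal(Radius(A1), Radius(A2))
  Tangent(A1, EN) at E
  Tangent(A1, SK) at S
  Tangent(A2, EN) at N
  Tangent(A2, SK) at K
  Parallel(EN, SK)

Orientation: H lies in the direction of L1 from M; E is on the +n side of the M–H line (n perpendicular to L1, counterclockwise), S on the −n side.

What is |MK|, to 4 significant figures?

64.01

Tangency of A1 to both parallel lines with radius 23.6 puts E and S at M ± 23.6·n: E = (-2.016, 23.51), S = (2.016, -23.51). Equal radii place N and K the same way about H: N = H + 23.6·n = (57.27, 28.60), K = H − 23.6·n = (61.30, -18.43). Then |MK| = |K − M| = 64.01.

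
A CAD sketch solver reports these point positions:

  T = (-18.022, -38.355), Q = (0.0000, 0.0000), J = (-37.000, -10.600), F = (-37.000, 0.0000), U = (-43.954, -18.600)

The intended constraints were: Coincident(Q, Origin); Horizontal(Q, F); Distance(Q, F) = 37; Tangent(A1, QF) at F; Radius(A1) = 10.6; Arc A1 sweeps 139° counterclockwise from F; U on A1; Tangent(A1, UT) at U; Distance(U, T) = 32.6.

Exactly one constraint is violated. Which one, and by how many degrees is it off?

Tangent(A1, UT) at U — off by 3.70°.

Q = (0.00, 0.00) ✓; Q.y = 0.00, F.y = 0.00 ✓; |QF| = 37.00 ✓; ∠(JF, FQ) = 90.00° ✓; |JF| = 10.60 ✓; bearing(J→U) − bearing(J→F) = 139.0° ✓; |JU| = 10.60 ✓; ∠(JU, UT) = 86.30° ✗; |UT| = 32.60 ✓.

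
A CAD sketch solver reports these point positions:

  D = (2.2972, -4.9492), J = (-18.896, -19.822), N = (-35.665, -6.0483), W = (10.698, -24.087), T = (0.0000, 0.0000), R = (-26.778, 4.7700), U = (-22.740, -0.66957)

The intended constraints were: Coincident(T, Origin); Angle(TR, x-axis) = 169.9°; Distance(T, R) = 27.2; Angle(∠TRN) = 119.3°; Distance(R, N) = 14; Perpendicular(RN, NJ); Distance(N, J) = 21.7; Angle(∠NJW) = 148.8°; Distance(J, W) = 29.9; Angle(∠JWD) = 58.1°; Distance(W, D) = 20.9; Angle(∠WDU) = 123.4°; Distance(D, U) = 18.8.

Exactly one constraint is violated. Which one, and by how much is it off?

Distance(D, U) = 18.8 — off by 6.60.

T = (0.00, 0.00) ✓; TR at 169.9° ✓; |TR| = 27.20 ✓; ∠TRN = 119.3° ✓; |RN| = 14.00 ✓; ∠(RN, NJ) = 90.00° ✓; |NJ| = 21.70 ✓; ∠NJW = 148.8° ✓; |JW| = 29.90 ✓; ∠JWD = 58.10° ✓; |WD| = 20.90 ✓; ∠WDU = 123.4° ✓; |DU| = 25.40 ✗.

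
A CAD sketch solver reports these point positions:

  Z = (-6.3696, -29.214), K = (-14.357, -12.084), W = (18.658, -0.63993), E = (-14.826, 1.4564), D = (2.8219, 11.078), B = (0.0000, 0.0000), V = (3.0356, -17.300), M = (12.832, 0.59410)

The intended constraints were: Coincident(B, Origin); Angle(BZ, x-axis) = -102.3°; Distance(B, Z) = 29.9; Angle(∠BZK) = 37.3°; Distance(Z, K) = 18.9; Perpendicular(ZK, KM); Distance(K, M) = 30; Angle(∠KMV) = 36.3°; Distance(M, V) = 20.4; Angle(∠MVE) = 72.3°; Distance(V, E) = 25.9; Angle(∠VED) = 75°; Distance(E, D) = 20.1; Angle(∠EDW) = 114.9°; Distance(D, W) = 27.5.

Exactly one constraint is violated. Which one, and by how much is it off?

Distance(D, W) = 27.5 — off by 7.80.

B = (0.00, 0.00) ✓; BZ at -102.3° ✓; |BZ| = 29.90 ✓; ∠BZK = 37.30° ✓; |ZK| = 18.90 ✓; ∠(ZK, KM) = 90.00° ✓; |KM| = 30.00 ✓; ∠KMV = 36.30° ✓; |MV| = 20.40 ✓; ∠MVE = 72.30° ✓; |VE| = 25.90 ✓; ∠VED = 75.00° ✓; |ED| = 20.10 ✓; ∠EDW = 114.9° ✓; |DW| = 19.70 ✗.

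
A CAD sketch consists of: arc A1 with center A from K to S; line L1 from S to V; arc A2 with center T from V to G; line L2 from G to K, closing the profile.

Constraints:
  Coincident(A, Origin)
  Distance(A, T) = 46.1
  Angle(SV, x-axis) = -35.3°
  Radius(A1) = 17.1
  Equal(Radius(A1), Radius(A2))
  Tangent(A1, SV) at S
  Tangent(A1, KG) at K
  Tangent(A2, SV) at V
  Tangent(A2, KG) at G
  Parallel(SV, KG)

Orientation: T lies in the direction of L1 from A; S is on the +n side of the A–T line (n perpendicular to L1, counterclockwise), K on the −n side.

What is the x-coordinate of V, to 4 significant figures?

47.51

Tangency of A1 to both parallel lines with radius 17.1 puts S and K at A ± 17.1·n: S = (9.881, 13.96), K = (-9.881, -13.96). Equal radii place V and G the same way about T: V = T + 17.1·n = (47.51, -12.68), G = T − 17.1·n = (27.74, -40.60). So V.x = 47.51.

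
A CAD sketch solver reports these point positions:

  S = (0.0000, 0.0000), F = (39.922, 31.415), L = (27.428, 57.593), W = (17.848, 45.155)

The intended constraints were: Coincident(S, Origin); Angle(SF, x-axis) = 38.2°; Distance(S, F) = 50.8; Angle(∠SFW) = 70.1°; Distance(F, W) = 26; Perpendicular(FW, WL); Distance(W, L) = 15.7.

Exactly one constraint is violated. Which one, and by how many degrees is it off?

Perpendicular(FW, WL) — off by 5.70°.

S = (0.00, 0.00) ✓; SF at 38.20° ✓; |SF| = 50.80 ✓; ∠SFW = 70.10° ✓; |FW| = 26.00 ✓; ∠(FW, WL) = 95.70° ✗; |WL| = 15.70 ✓.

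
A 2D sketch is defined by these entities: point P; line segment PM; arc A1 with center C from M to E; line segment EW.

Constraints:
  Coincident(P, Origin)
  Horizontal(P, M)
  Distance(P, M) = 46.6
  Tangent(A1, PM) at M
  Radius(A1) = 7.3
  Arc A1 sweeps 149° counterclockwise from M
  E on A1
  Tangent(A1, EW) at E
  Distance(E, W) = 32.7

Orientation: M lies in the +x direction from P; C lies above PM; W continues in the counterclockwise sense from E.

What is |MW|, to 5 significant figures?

38.899

P is at the origin; P and M share the same y with |PM| = 46.6 and M on the +x side, so M = (46.600, 0.0000). Tangency of A1 to PM means the radius CM is perpendicular to PM, so C = M + (0, 7.3) = (46.600, 7.3000). On A1, M sits at bearing -90° from C; a 149° counterclockwise sweep puts E at bearing 59°, so E = C + 7.3·(cos 59°, sin 59°) = (50.360, 13.557). Since A1 is tangent to EW there, CE ⟂ EW, so EW runs along (−sin 59°, cos 59°); with |EW| = 32.7, W = (22.330, 30.399). Then |MW| = |W − M| = 38.899.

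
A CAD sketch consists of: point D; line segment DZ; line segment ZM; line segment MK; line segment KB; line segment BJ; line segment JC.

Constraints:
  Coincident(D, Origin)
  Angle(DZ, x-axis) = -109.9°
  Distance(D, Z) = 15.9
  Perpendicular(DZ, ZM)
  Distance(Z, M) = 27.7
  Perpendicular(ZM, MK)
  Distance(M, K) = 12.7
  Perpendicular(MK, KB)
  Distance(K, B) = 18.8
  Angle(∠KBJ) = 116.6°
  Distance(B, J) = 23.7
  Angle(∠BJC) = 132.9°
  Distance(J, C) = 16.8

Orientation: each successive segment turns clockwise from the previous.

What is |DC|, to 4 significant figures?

40.34

D is at the origin; DZ runs at -109.9° with length 15.9, so Z = (-5.412, -14.95). DZ is perpendicular to ZM, so ZM runs at 160.1°; with |ZM| = 27.7, M = (-31.46, -5.522). ZM is perpendicular to MK, so MK runs at 70.10°; with |MK| = 12.7, K = (-27.14, 6.420). The perpendicularity gives KB at right angles to MK, so KB runs at -19.90°; with |KB| = 18.8, B = (-9.458, 0.02046). ∠KBJ = 116.6° gives BJ at -83.30° from the x-axis; with |BJ| = 23.7, J = (-6.693, -23.52). ∠BJC = 132.9° gives JC at -130.4° from the x-axis; with |JC| = 16.8, C = (-17.58, -36.31). Then |DC| = |C − D| = 40.34.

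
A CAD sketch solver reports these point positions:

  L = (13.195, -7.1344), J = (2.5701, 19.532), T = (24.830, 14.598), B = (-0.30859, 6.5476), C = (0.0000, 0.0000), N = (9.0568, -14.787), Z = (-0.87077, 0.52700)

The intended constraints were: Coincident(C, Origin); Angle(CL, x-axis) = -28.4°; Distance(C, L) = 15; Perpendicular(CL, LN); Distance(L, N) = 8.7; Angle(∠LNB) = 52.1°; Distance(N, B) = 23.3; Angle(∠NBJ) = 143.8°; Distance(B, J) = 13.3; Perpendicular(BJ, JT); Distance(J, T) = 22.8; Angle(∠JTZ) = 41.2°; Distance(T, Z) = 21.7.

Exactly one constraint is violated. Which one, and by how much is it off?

Distance(T, Z) = 21.7 — off by 7.60.

C = (0.00, 0.00) ✓; CL at -28.40° ✓; |CL| = 15.00 ✓; ∠(CL, LN) = 90.00° ✓; |LN| = 8.700 ✓; ∠LNB = 52.10° ✓; |NB| = 23.30 ✓; ∠NBJ = 143.8° ✓; |BJ| = 13.30 ✓; ∠(BJ, JT) = 90.00° ✓; |JT| = 22.80 ✓; ∠JTZ = 41.20° ✓; |TZ| = 29.30 ✗.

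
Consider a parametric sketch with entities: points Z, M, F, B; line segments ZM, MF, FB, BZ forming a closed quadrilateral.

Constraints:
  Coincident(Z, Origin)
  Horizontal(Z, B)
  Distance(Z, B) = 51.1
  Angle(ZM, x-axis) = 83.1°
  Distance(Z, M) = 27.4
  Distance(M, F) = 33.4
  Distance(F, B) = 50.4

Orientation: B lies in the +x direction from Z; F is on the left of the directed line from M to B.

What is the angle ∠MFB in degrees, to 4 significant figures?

79.21°

Checks: |MF| = 33.40 ✓; |FB| = 50.40 ✓.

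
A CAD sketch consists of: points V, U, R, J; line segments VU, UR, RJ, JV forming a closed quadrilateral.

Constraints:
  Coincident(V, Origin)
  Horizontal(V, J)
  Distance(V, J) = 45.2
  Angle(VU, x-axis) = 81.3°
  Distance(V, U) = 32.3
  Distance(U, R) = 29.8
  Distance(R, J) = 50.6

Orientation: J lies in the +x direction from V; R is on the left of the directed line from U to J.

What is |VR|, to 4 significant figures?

56.70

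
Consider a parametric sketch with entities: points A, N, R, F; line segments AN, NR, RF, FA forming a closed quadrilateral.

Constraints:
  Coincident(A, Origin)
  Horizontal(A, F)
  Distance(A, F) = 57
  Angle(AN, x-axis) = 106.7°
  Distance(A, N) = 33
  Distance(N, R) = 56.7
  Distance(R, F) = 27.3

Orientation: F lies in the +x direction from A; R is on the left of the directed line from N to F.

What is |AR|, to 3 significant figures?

53.3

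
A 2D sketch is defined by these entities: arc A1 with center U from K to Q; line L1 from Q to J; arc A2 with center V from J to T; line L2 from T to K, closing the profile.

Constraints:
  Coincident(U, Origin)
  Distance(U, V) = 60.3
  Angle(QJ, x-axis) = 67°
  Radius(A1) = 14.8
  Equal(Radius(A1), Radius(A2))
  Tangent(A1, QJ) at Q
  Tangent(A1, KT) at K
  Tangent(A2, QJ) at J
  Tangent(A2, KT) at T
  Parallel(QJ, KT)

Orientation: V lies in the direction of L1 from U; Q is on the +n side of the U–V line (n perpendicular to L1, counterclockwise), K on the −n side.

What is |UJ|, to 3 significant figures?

62.1

The slot axis is L1's direction at 67.0°, so u = (cos 67.0°, sin 67.0°) = (0.391, 0.921) and n = (−sin 67.0°, cos 67.0°) = (-0.921, 0.391). U is at the origin and V lies 60.3 along u from U, so V = 60.3·u = (23.6, 55.5). Tangency of A1 to both parallel lines with radius 14.8 puts Q and K at U ± 14.8·n: Q = (-13.6, 5.78), K = (13.6, -5.78). Equal radii place J and T the same way about V: J = V + 14.8·n = (9.94, 61.3), T = V − 14.8·n = (37.2, 49.7). Then |UJ| = |J − U| = 62.1.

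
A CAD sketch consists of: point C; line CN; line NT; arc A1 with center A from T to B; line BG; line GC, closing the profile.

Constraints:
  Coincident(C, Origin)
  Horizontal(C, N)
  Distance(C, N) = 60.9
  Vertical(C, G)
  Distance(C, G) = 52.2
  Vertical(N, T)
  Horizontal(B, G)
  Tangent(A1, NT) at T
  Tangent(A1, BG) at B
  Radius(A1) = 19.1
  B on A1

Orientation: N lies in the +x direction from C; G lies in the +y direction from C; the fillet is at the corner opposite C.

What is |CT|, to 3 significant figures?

69.3

C is at the origin; CN is horizontal with |CN| = 60.9 and N on the +x side, so N = (60.9, 0.00). C and G share the same x with |CG| = 52.2 and G on the +y side, so G = (0.00, 52.2). The virtual corner opposite C is at (60.9, 52.2). Tangency of A1 to NT means the radius AT is perpendicular to NT and tangency of A1 to BG means the radius AB is perpendicular to BG, with radius 19.1, so the center A sits 19.1 in from both sides at A = (41.8, 33.1). That places the tangent points at T = (60.9, 33.1) on NT and B = (41.8, 52.2) on BG. Then |CT| = |T − C| = 69.3.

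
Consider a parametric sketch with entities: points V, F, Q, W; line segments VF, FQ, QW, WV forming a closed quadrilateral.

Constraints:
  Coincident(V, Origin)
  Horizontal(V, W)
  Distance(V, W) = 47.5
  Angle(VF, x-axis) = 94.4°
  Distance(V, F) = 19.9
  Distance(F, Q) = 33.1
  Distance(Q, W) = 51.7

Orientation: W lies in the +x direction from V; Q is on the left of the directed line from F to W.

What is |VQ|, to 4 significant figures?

48.92

Checks: |FQ| = 33.10 ✓; |QW| = 51.70 ✓.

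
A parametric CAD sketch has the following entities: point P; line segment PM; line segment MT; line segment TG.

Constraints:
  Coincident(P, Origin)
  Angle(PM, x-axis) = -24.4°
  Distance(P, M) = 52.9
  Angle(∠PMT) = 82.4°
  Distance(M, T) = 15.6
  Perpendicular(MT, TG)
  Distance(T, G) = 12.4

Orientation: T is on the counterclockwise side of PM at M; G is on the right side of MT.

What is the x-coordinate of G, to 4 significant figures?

64.55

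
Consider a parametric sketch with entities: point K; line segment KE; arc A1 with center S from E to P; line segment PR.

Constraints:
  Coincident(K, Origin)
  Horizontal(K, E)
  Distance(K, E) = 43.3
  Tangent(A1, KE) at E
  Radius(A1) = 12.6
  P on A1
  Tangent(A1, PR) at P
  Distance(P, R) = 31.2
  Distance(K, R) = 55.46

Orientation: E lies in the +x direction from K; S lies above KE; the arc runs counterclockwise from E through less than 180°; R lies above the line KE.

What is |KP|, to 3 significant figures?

56.9

K is at the origin; K and E share the same y with |KE| = 43.3 and E on the +x side, so E = (43.3, 0.00). A1 meets KE tangentially, so SE is at right angles to KE, so S = E + (0, 12.6) = (43.3, 12.6). Since SP ⟂ PR (tangency), |SR| = √(12.6² + 31.2²) = 33.6 regardless of where P sits on A1. So R lies on both circle(K, 55.46) and circle(S, 33.6); the above-KE intersection is R = (32.9, 44.6). P is the foot of the tangent from R: P = (53.0, 20.7).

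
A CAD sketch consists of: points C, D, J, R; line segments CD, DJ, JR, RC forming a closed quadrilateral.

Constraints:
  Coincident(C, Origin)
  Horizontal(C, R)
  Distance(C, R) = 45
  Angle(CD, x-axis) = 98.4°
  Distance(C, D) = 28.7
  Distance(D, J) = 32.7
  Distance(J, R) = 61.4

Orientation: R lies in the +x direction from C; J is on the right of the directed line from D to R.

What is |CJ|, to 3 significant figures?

16.5

C is at the origin; CR is horizontal with |CR| = 45.0 and R in +x, so R = (45.0, 0). CD runs at 98.4° with |CD| = 28.7, so D = (-4.19, 28.4). J is determined by |DJ| = 32.7 and |JR| = 61.4 together: it lies at the intersection of circle(D, 32.7) and circle(R, 61.4). With |DR| = 56.8, the foot of the radical line on DR is 4.62 from D and the perpendicular offset is √(32.7² − 4.62²) = 32.4. Taking the right-of-DR solution: J = (-16.4, -1.96).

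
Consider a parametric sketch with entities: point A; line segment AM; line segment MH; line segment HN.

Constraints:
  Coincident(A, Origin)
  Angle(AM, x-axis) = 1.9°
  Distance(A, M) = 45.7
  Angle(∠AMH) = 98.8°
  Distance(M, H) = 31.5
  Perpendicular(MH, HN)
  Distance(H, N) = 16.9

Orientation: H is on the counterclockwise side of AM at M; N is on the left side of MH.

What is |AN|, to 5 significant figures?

47.753

A is at the origin; AM runs at 1.9° with length 45.7, so M = 45.7·(cos 1.9°, sin 1.9°) = (45.675, 1.5152). ∠AMH = 98.8°, so MH runs at 1.9° + (180° − 98.8°) = 83.100° from the x-axis; with |MH| = 31.5, H = M + 31.5·(cos 83.100°, sin 83.100°) = (49.459, 32.787). MH is perpendicular to HN; with |HN| = 16.9 on the left of MH, N = H + 16.9·(-0.99276, 0.12014) = (32.682, 34.817). Then |AN| = |N − A| = 47.753.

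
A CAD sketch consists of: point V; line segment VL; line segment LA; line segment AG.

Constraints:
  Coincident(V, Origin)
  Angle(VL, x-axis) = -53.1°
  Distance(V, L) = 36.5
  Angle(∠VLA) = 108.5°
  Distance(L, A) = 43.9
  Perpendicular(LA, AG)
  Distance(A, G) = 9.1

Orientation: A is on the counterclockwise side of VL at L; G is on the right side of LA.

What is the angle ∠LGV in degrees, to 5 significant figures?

26.524°

∠VLA = 108.5°, so LA runs at -53.1° + (180° − 108.5°) = 18.400° from the x-axis; with |LA| = 43.9, A = L + 43.9·(cos 18.400°, sin 18.400°) = (63.571, -15.331). LA ⟂ AG; with |AG| = 9.1 on the right of LA, G = A + 9.1·(0.31565, -0.94888) = (66.443, -23.966). Then cos ∠LGV = GL·GV / (|GL||GV|), giving 26.524°.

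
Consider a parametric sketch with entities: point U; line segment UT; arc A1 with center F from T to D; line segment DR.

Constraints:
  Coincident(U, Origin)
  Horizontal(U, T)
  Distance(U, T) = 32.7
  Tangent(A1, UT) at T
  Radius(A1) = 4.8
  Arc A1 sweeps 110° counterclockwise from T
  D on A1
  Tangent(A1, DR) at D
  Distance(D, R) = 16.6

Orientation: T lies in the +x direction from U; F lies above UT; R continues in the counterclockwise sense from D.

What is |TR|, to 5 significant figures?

22.071

U is at the origin; U and T share the same y with |UT| = 32.7 and T on the +x side, so T = (32.700, 0.0000). Since A1 is tangent to UT there, FT ⟂ UT, so F = T + (0, 4.8) = (32.700, 4.8000). On A1, T sits at bearing -90° from F; a 110° counterclockwise sweep puts D at bearing 20°, so D = F + 4.8·(cos 20°, sin 20°) = (37.211, 6.4417). The tangent condition forces FD to be normal to DR, so DR runs along (−sin 20°, cos 20°); with |DR| = 16.6, R = (31.533, 22.041). Then |TR| = |R − T| = 22.071.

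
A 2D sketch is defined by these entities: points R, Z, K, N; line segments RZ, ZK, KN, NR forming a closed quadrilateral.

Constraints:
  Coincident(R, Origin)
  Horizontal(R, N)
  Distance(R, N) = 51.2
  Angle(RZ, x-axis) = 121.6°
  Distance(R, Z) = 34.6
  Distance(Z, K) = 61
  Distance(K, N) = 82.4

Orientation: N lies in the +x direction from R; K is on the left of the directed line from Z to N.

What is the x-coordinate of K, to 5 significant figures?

20.673

R is at the origin; R and N share the same y with |RN| = 51.2 and N in +x, so N = (51.2, 0). RZ runs at 121.6° with |RZ| = 34.6, so Z = (-18.130, 29.470). K is determined by |ZK| = 61.0 and |KN| = 82.4 together: it lies at the intersection of circle(Z, 61.0) and circle(N, 82.4). With |ZN| = 75.333, the foot of the radical line on ZN is 17.299 from Z and the perpendicular offset is √(61.0² − 17.299²) = 58.496. Taking the left-of-ZN solution: K = (20.673, 76.537).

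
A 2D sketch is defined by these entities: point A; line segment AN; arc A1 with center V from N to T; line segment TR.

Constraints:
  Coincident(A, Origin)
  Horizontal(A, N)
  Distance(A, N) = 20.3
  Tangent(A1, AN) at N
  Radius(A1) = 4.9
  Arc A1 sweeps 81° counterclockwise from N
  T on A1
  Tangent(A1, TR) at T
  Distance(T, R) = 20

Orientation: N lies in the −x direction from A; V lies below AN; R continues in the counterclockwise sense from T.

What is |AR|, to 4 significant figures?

37.01

A is at the origin; AN is horizontal with |AN| = 20.3 and N on the −x side, so N = (-20.30, 0.000). Tangency of A1 to AN means the radius VN is perpendicular to AN, so V = N + (0, -4.9) = (-20.30, -4.900). On A1, N sits at bearing 90° from V; an 81° counterclockwise sweep puts T at bearing 171°, so T = V + 4.9·(cos 171°, sin 171°) = (-25.14, -4.133). The tangent condition forces VT to be normal to TR, so TR runs along (−sin 171°, cos 171°); with |TR| = 20.0, R = (-28.27, -23.89). Then |AR| = |R − A| = 37.01.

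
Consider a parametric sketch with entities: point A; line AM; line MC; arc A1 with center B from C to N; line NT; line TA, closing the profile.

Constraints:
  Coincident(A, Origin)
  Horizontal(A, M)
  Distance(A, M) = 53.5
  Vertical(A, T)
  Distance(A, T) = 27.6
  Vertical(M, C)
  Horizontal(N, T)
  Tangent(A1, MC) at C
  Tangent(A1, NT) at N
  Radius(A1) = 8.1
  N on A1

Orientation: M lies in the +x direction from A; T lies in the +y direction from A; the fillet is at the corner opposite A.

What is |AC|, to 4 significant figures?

56.94

A is at the origin; A and M share the same y with |AM| = 53.5 and M on the +x side, so M = (53.50, 0.000). A and T share the same x with |AT| = 27.6 and T on the +y side, so T = (0.000, 27.60). The virtual corner opposite A is at (53.50, 27.60). Tangency of A1 to MC means the radius BC is perpendicular to MC and A1 meets NT tangentially, so BN is at right angles to NT, with radius 8.1, so the center B sits 8.1 in from both sides at B = (45.40, 19.50). That places the tangent points at C = (53.50, 19.50) on MC and N = (45.40, 27.60) on NT. Then |AC| = |C − A| = 56.94.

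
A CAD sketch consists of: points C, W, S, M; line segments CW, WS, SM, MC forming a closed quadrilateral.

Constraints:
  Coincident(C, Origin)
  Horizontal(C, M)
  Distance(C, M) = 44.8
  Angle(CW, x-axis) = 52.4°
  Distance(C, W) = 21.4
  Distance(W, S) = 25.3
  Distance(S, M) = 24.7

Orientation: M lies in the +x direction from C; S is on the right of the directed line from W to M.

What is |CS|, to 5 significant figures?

22.258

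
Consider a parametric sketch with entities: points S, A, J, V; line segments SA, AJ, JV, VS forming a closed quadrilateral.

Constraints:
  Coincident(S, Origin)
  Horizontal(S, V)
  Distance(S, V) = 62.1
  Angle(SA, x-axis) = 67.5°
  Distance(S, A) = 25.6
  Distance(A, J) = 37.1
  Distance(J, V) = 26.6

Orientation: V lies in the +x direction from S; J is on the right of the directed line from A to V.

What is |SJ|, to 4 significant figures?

35.78

Checks: |AJ| = 37.10 ✓; |JV| = 26.60 ✓.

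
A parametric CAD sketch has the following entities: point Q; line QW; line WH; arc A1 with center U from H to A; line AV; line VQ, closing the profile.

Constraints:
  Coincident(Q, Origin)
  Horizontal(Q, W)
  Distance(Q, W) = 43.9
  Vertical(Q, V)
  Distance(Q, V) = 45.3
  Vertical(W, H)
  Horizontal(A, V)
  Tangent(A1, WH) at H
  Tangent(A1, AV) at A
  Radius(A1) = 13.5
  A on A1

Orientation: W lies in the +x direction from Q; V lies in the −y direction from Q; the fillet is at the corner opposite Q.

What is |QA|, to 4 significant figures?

54.56

Q is at the origin; QW is horizontal with |QW| = 43.9 and W on the +x side, so W = (43.90, 0.000). QV is vertical with |QV| = 45.3 and V on the −y side, so V = (0.000, -45.30). The virtual corner opposite Q is at (43.90, -45.30). A1 meets WH tangentially, so UH is at right angles to WH and since A1 is tangent to AV there, UA ⟂ AV, with radius 13.5, so the center U sits 13.5 in from both sides at U = (30.40, -31.80). That places the tangent points at H = (43.90, -31.80) on WH and A = (30.40, -45.30) on AV. Then |QA| = |A − Q| = 54.56.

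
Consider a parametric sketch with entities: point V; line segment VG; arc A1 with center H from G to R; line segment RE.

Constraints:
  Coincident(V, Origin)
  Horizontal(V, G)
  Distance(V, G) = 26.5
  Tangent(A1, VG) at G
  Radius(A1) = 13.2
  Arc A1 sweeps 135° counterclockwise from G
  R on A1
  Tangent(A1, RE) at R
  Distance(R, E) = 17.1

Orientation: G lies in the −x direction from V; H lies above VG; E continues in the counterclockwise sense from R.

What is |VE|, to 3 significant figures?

45.3

V is at the origin; VG is horizontal with |VG| = 26.5 and G on the −x side, so G = (-26.5, 0.00). A1 meets VG tangentially, so HG is at right angles to VG, so H = G + (0, 13.2) = (-26.5, 13.2). On A1, G sits at bearing -90° from H; a 135° counterclockwise sweep puts R at bearing 45°, so R = H + 13.2·(cos 45°, sin 45°) = (-17.2, 22.5). The tangent condition forces HR to be normal to RE, so RE runs along (−sin 45°, cos 45°); with |RE| = 17.1, E = (-29.3, 34.6). Then |VE| = |E − V| = 45.3.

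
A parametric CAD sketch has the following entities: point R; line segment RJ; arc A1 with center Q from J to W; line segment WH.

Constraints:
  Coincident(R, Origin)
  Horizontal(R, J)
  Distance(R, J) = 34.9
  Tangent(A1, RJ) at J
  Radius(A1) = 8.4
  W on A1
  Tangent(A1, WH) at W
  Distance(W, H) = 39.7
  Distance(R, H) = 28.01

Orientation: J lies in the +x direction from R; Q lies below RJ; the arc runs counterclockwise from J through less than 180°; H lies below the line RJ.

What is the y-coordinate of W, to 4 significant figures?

-2.044

R is at the origin; R and J share the same y with |RJ| = 34.9 and J on the +x side, so J = (34.90, 0.000). Tangency of A1 to RJ means the radius QJ is perpendicular to RJ, so Q = J + (0, -8.4) = (34.90, -8.400). Since QW ⟂ WH (tangency), |QH| = √(8.4² + 39.7²) = 40.58 regardless of where W sits on A1. So H lies on both circle(R, 28.01) and circle(Q, 40.58); the below-RJ intersection is H = (-0.6299, -28.00). W is the foot of the tangent from H: W = (29.41, -2.044).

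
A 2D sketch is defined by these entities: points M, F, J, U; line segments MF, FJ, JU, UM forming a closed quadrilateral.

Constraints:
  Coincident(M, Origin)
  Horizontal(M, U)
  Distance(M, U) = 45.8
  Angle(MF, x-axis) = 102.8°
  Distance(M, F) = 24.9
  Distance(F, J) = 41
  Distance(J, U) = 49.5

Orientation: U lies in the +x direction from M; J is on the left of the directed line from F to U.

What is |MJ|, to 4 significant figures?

54.79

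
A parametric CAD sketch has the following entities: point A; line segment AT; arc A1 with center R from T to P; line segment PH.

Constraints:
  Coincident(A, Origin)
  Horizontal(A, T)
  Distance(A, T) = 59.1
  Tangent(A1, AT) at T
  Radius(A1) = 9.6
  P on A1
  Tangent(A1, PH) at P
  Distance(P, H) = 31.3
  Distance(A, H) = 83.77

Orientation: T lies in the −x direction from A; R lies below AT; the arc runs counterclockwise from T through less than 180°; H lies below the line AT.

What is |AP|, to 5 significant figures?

68.975

A is at the origin; AT is horizontal with |AT| = 59.1 and T on the −x side, so T = (-59.100, 0.0000). A1 meets AT tangentially, so RT is at right angles to AT, so R = T + (0, -9.6) = (-59.100, -9.6000). Since RP ⟂ PH (tangency), |RH| = √(9.6² + 31.3²) = 32.739 regardless of where P sits on A1. So H lies on both circle(A, 83.77) and circle(R, 32.739); the below-AT intersection is H = (-74.367, -38.562). P is the foot of the tangent from H: P = (-68.532, -7.8103).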